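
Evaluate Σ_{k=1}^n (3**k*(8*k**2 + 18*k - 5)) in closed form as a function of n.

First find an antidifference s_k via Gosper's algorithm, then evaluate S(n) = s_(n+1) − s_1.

The ratio is 3*(8*k**2 + 34*k + 21)/(8*k**2 + 18*k - 5).
Factor: A=3; B=1; C=k**2 + 9*k/4 - 5/8.
Need (3)·f(k+1) − (1)·f(k) = k**2 + 9*k/4 - 5/8.
Degrees (0,0,2) ⇒ d ≤ 2.
Solve for f: f(k) = (4*k**2 - 3*k - 4)/8 (degree 2 ≤ 2).
Then R = B(k−1)f/C = (4*k**2 - 3*k - 4)/((2*k + 5)*(4*k - 1)), so s_k = R(k)·t_k = 3**k*(4*k**2 - 3*k - 4).
Δs = 3**k*(8*k**2 + 18*k - 5), as required.
s_(n+1) = 3**(n + 1)*(4*n**2 + 5*n - 3) and s_(1) = -9, so S(n) = 12*3**n*n**2 + 15*3**n*n - 9*3**n + 9.

S(n) = 12*3**n*n**2 + 15*3**n*n - 9*3**n + 9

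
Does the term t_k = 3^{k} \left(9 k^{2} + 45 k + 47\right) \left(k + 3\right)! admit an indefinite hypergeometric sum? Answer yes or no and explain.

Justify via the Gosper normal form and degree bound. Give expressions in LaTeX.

Yes. s_k = 3^{k} \left(3 k + 1\right) \left(k + 3\right)!.

The ratio is 3*(9*k**3 + 99*k**2 + 353*k + 404)/(9*k**2 + 45*k + 47).
Gosper form: A/B · C(k+1)/C(k) with A=3*k + 12, B=1, C=k**2 + 5*k + 47/9.
Set up (3*k + 12)·f(k+1) − (1)·f(k) − (k**2 + 5*k + 47/9) = 0.
d = 1 from the (1,0,2) case.
Match coefficients ⇒ f(k) = (3*k + 1)/9.
R(k) = B(k−1)·f(k)/C(k) = (3*k + 1)/(9*k**2 + 45*k + 47); s_k = R·t_k = 3**k*(3*k + 1)*factorial(k + 3).
Check: Δs_k = 3**k*(9*k**2 + 45*k + 47)*factorial(k + 3). ✓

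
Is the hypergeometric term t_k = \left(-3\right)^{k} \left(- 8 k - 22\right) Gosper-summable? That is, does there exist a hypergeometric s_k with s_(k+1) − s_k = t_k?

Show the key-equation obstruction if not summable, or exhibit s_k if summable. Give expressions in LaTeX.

Yes. s_k = 2 \left(-3\right)^{k} \left(k + 2\right).

Step 1: r(k) = 3*(-4*k - 15)/(4*k + 11).
Normal form (A,B,C) = (-3, 1, k + 11/4).
Need (-3)·f(k+1) − (1)·f(k) = k + 11/4.
From deg A=0, deg B=0, deg C=1: d=1.
A polynomial solution: f(k) = -(k + 2)/4.
Then R = B(k−1)f/C = -(k + 2)/(4*k + 11), so s_k = R(k)·t_k = 2*(-3)**k*(k + 2).
Δs = (-3)**k*(-8*k - 22), as required.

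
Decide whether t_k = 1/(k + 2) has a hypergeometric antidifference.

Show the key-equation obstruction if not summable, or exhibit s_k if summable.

No — t_k has no hypergeometric antidifference.

Step 1: r(k) = (k + 2)/(k + 3).
Normal form (A,B,C) = (k + 2, k + 3, 1).
Solve (k + 2)·f(k+1) − (k + 2)·f(k) = 1.
d = 0 from the (1,1,0) case.
Generic f = c0 gives residual -1; -1 = 0 cannot hold, so t_k is not Gosper-summable.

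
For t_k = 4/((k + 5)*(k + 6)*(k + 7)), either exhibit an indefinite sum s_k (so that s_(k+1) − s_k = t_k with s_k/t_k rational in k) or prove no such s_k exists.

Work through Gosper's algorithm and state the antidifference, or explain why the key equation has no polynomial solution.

s_k = k*(k + 11)/(15*(k + 5)*(k + 6))

Step 1: r(k) = (k + 5)/(k + 8).
Normal form (A,B,C) = (k + 5, k + 8, 1).
Need (k + 5)·f(k+1) − (k + 7)·f(k) = 1.
d = 2 from the (1,1,0) case.
Solve for f: f(k) = k*(k + 11)/60 (degree 2 ≤ 2).
So s_k = (B(k−1)f/C)·t_k = (k*(k + 7)*(k + 11)/60)·t_k = k*(k + 11)/(15*(k + 5)*(k + 6)).
s_(k+1) − s_k = 4/(k**3 + 18*k**2 + 107*k + 210) = t_k.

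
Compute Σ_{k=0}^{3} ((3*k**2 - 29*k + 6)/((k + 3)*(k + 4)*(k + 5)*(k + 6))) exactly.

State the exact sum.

The ratio is -(k + 3)*(29*k - 3*(k + 1)**2 + 23)/((k + 7)*(3*k**2 - 29*k + 6)).
Normal form (A,B,C) = (k + 3, k + 7, k**2 - 29*k/3 + 2).
f must satisfy (k + 3)·f(k+1) − (k + 6)·f(k) = k**2 - 29*k/3 + 2.
d = 3 from the (1,1,2) case.
Match coefficients ⇒ f(k) = k*(k**2 - 168*k + 287)/180.
Then R = B(k−1)f/C = k*(k + 6)*(k**2 - 168*k + 287)/(60*(3*k**2 - 29*k + 6)), so s_k = R(k)·t_k = k*(k**2 - 168*k + 287)/(60*(k + 3)*(k + 4)*(k + 5)).
s_(k+1) − s_k = (3*k**2 - 29*k + 6)/(k**4 + 18*k**3 + 119*k**2 + 342*k + 360) = t_k.
Sum = s_(4) − s_(0); s_(4) = -41/840, s_(0) = 0 ⇒ -41/840.

Σ = -41/840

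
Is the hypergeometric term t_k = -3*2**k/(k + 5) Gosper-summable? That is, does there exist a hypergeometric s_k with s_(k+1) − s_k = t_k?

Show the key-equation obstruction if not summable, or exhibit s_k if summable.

Ratio r(k) = 2*(k + 5)/(k + 6).
A = 2*k + 10, B = k + 6, C = 1.
f must satisfy (2*k + 10)·f(k+1) − (k + 5)·f(k) = 1.
d = -1 from the (1,1,0) case.
d = -1 < 0 ⇒ no nonzero polynomial f; not summable.

No — negative degree bound, so no certificate f.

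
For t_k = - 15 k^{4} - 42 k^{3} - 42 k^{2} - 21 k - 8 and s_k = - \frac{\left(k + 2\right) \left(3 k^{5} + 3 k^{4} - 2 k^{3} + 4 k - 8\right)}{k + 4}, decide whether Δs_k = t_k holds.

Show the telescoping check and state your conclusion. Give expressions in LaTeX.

s_(k+1) = k*(-3*k**5 - 27*k**4 - 94*k**3 - 162*k**2 - 151*k - 75)/(k + 5)
s_(k+1) − s_k = (-15*k**6 - 153*k**5 - 522*k**4 - 815*k**3 - 659*k**2 - 316*k - 80)/(k**2 + 9*k + 20)
(s_(k+1) − s_k) − t_k = 2*(12*k**5 + 99*k**4 + 212*k**3 + 189*k**2 + 88*k + 40)/(k**2 + 9*k + 20)

Invalid: residual \frac{2 \left(12 k^{5} + 99 k^{4} + 212 k^{3} + 189 k^{2} + 88 k + 40\right)}{k^{2} + 9 k + 20} ≠ 0.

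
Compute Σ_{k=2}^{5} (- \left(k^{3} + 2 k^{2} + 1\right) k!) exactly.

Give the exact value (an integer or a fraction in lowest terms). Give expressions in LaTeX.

Σ = -23758

Compute t_(k+1)/t_k: get (k + 1)*((k + 1)**3 + 2*(k + 1)**2 + 1)/(k**3 + 2*k**2 + 1).
A = k + 1, B = 1, C = k**3 + 2*k**2 + 1.
f must satisfy (k + 1)·f(k+1) − (1)·f(k) = k**3 + 2*k**2 + 1.
From deg A=1, deg B=0, deg C=3: d=2.
Coefficient equations give f(k) = k**2 - 3.
Get s_k = R·t_k = -(k**2 - 3)*factorial(k) with R(k) = B(k−1)f(k)/C(k) = (k**2 - 3)/(k**3 + 2*k**2 + 1).
Verify: -(k**3 + 2*k**2 + 1)*factorial(k) matches t_k.
Telescoping: Σ = s_(6) − s_(2) = -23760 − (-2) = -23758.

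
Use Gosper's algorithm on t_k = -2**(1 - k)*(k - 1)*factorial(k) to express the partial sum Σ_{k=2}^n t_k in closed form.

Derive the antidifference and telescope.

S(n) = 2**(1 - n)*(2**n - n*factorial(n) - factorial(n))

Ratio r(k) = k*(k + 1)/(2*(k - 1)).
Normal form (A,B,C) = (k/2 + 1/2, 1, k - 1).
f must satisfy (k/2 + 1/2)·f(k+1) − (1)·f(k) = k - 1.
d = 0 from the (1,0,1) case.
Coefficient equations give f(k) = 2.
Then R = B(k−1)f/C = 2/(k - 1), so s_k = R(k)·t_k = -2**(2 - k)*factorial(k).
s_(k+1) − s_k = -2**(1 - k)*(k - 1)*factorial(k) = t_k.
Σ_(k=2)^n t_k = s_(n+1) − s_(2) = (-2**(1 - n)*factorial(n + 1)) − (-2), i.e. 2**(1 - n)*(2**n - n*factorial(n) - factorial(n)).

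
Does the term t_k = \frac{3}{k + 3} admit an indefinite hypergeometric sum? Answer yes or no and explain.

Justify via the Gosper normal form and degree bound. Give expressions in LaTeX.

No — the linear system for f has no solution.

Ratio r(k) = (k + 3)/(k + 4).
So A=k + 3 and B=k + 4, with C=1.
Solve (k + 3)·f(k+1) − (k + 3)·f(k) = 1.
d = 0 from the (1,1,0) case.
Generic f = c0 gives residual -1; -1 = 0 cannot hold, so t_k is not Gosper-summable.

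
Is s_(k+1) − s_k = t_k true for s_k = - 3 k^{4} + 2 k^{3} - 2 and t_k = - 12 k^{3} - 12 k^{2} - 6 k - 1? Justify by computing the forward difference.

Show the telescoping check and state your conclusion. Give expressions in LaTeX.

valid; difference matches t_k

s_(k+1) = -3*(k + 1)**4 + 2*(k + 1)**3 - 2
s_(k+1) − s_k = -12*k**3 - 12*k**2 - 6*k - 1
(s_(k+1) − s_k) − t_k = 0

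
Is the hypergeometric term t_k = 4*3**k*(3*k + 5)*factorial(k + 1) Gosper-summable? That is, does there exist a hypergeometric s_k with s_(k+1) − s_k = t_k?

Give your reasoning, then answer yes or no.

Yes. s_k = 4*3**k*factorial(k + 1).

The ratio is 3*(k + 2)*(3*k + 8)/(3*k + 5).
A = 3*k + 6, B = 1, C = k + 5/3.
Set up (3*k + 6)·f(k+1) − (1)·f(k) − (k + 5/3) = 0.
d = 0 from the (1,0,1) case.
Coefficient equations give f(k) = 1/3.
So s_k = (B(k−1)f/C)·t_k = (1/(3*k + 5))·t_k = 4*3**k*factorial(k + 1).
s_(k+1) − s_k = 4*3**k*(3*k + 5)*factorial(k + 1) = t_k.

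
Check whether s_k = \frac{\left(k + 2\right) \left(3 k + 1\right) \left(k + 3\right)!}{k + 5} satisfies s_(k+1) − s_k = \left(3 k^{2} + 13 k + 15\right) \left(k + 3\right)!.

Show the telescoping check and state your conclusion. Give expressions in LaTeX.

s_(k+1) = (k + 3)*(3*k + 4)*factorial(k + 4)/(k + 6)
s_(k+1) − s_k = (3*k**4 + 37*k**3 + 164*k**2 + 324*k + 228)*factorial(k + 3)/((k + 5)*(k + 6))
(s_(k+1) − s_k) − t_k = -3*(3*k**3 + 28*k**2 + 77*k + 74)*factorial(k + 3)/((k + 5)*(k + 6))

Invalid: residual - \frac{3 \left(3 k^{3} + 28 k^{2} + 77 k + 74\right) \left(k + 3\right)!}{\left(k + 5\right) \left(k + 6\right)} ≠ 0.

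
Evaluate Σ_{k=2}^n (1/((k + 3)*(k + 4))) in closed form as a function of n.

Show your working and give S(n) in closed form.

Ratio r(k) = (k + 3)/(k + 5).
Take A(k)=k + 3, B(k)=k + 5, C(k)=1.
Solve (k + 3)·f(k+1) − (k + 4)·f(k) = 1.
From deg A=1, deg B=1, deg C=0: d=1.
A polynomial solution: f(k) = k/3.
Certificate R = B(k−1)f/C = k*(k + 4)/3 gives s_k = k/(3*(k + 3)).
Verify: 1/(k**2 + 7*k + 12) matches t_k.
s_(n+1) = (n + 1)/(3*(n + 4)) and s_(2) = 2/15, so S(n) = (n - 1)/(5*(n + 4)).

S(n) = (n - 1)/(5*(n + 4))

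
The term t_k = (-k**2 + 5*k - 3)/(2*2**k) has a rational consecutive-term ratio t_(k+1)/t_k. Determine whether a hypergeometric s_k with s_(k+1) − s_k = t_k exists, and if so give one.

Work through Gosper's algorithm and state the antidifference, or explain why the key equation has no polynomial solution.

Ratio r(k) = (k**2 - 3*k - 1)/(2*(k**2 - 5*k + 3)).
Normal form (A,B,C) = (1/2, 1, k**2 - 5*k + 3).
Solve (1/2)·f(k+1) − (1)·f(k) = k**2 - 5*k + 3.
d = 2 from the (0,0,2) case.
Match coefficients ⇒ f(k) = -2*(k**2 - 3*k + 1).
R(k) = B(k−1)·f(k)/C(k) = -2*(k**2 - 3*k + 1)/(k**2 - 5*k + 3); s_k = R·t_k = (k**2 - 3*k + 1)/2**k.
Δs = (-k**2 + 5*k - 3)/(2*2**k), as required.

s_k = (k**2 - 3*k + 1)/2**k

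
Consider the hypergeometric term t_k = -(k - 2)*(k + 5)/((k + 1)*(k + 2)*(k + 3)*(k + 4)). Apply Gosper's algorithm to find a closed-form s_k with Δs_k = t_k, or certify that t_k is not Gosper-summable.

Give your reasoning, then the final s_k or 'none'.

t_(k+1)/t_k = (k - 1)*(k + 1)*(k + 6)/((k - 2)*(k + 5)**2).
A = k + 1, B = k + 5, C = k**2 + 3*k - 10.
Set up (k + 1)·f(k+1) − (k + 4)·f(k) − (k**2 + 3*k - 10) = 0.
From deg A=1, deg B=1, deg C=2: d=3.
Solve for f: f(k) = -k*(k + 4)*(k + 5)/3 (degree 3 ≤ 3).
So s_k = (B(k−1)f/C)·t_k = (-k*(k + 4)**2/(3*(k - 2)))·t_k = k*(k**2 + 9*k + 20)/(3*(k**3 + 6*k**2 + 11*k + 6)).
Verify: (-k**2 - 3*k + 10)/(k**4 + 10*k**3 + 35*k**2 + 50*k + 24) matches t_k.

s_k = k*(k**2 + 9*k + 20)/(3*(k**3 + 6*k**2 + 11*k + 6))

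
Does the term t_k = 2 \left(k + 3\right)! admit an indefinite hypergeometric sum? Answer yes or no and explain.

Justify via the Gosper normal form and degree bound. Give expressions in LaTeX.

t_(k+1)/t_k = k + 4.
A = k + 4, B = 1, C = 1.
f must satisfy (k + 4)·f(k+1) − (1)·f(k) = 1.
From deg A=1, deg B=0, deg C=0: d=-1.
d = -1 < 0 ⇒ no nonzero polynomial f; not summable.

No — key equation has no polynomial f.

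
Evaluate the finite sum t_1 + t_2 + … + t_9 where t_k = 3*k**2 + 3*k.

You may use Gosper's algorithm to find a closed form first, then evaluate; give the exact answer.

The ratio is (k + 2)/k.
So A=1 and B=1, with C=k**2 + k.
Solve (1)·f(k+1) − (1)·f(k) = k**2 + k.
Degrees (0,0,2) ⇒ d ≤ 3.
Solving with deg f ≤ 3: f(k) = k*(k - 1)*(k + 1)/3.
Then R = B(k−1)f/C = (k - 1)/3, so s_k = R(k)·t_k = k**3 - k.
s_(k+1) − s_k = 3*k*(k + 1) = t_k.
Σ_(k=1)^(9) t_k = s_(10) − s_(1) = 990 − (0) = 990.

Σ = 990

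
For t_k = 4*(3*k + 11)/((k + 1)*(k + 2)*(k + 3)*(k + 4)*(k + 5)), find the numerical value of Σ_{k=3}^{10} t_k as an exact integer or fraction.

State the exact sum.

Ratio r(k) = (k + 1)*(3*k + 14)/((k + 6)*(3*k + 11)).
A = k + 1, B = k + 6, C = k + 11/3.
Set up (k + 1)·f(k+1) − (k + 5)·f(k) − (k + 11/3) = 0.
Bound: deg f ≤ 4.
Solve for f: f(k) = k*(k + 3)*(k**2 + 7*k + 14)/24 (degree 4 ≤ 4).
Get s_k = R·t_k = k*(k**2 + 7*k + 14)/(2*(k**3 + 7*k**2 + 14*k + 8)) with R(k) = B(k−1)f(k)/C(k) = k*(k + 3)*(k + 5)*(k**2 + 7*k + 14)/(8*(3*k + 11)).
Δs = 4*(3*k + 11)/(k**5 + 15*k**4 + 85*k**3 + 225*k**2 + 274*k + 120), as required.
Σ_(k=3)^(10) t_k = s_(11) − s_(3) = 583/1170 − (33/70) = 22/819.

Σ = 22/819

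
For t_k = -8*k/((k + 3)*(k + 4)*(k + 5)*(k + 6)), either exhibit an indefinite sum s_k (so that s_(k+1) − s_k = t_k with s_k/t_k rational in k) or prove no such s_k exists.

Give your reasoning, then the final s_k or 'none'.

Step 1: r(k) = (k + 1)*(k + 3)/(k*(k + 7)).
A = k + 3, B = k + 7, C = k.
Need (k + 3)·f(k+1) − (k + 6)·f(k) = k.
d = 3 from the (1,1,1) case.
Solving with deg f ≤ 3: f(k) = k*(k - 1)*(k + 13)/120.
R(k) = B(k−1)·f(k)/C(k) = (k - 1)*(k + 6)*(k + 13)/120; s_k = R·t_k = k*(-k**2 - 12*k + 13)/(15*(k + 3)*(k + 4)*(k + 5)).
Δs = -8*k/(k**4 + 18*k**3 + 119*k**2 + 342*k + 360), as required.

s_k = k*(-k**2 - 12*k + 13)/(15*(k + 3)*(k + 4)*(k + 5))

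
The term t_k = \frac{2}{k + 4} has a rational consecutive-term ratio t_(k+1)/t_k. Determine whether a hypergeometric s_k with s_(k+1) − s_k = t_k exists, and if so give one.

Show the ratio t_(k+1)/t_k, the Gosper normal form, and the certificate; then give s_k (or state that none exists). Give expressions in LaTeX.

r(k) = (k + 4)/(k + 5) after simplifying.
So A=k + 4 and B=k + 5, with C=1.
Set up (k + 4)·f(k+1) − (k + 4)·f(k) − (1) = 0.
d = 0 from the (1,1,0) case.
Generic f = c0 gives residual -1; -1 = 0 cannot hold, so t_k is not Gosper-summable.

not Gosper-summable; s_k does not exist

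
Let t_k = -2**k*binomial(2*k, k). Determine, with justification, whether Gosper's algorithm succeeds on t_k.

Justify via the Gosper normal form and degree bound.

No — key equation has no polynomial f.

Compute t_(k+1)/t_k: get 4*(2*k + 1)/(k + 1).
Take A(k)=8*k + 4, B(k)=k + 1, C(k)=1.
Solve (8*k + 4)·f(k+1) − (k)·f(k) = 1.
Degrees (1,1,0) ⇒ d ≤ -1.
deg f ≤ -1 is impossible — no certificate.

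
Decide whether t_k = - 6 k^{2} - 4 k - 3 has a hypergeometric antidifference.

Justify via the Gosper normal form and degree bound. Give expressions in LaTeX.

Yes. s_k = k \left(- 2 k^{2} + k - 2\right).

The ratio is (6*k**2 + 16*k + 13)/(6*k**2 + 4*k + 3).
Take A(k)=1, B(k)=1, C(k)=k**2 + 2*k/3 + 1/2.
Key eq: (1)·f(k+1) = (1)·f(k) + (k**2 + 2*k/3 + 1/2).
deg f ≤ 3 (via 0,0,2).
Solve for f: f(k) = k*(2*k**2 - k + 2)/6 (degree 3 ≤ 3).
So s_k = (B(k−1)f/C)·t_k = (k*(2*k**2 - k + 2)/(6*k**2 + 4*k + 3))·t_k = k*(-2*k**2 + k - 2).
Verify: -6*k**2 - 4*k - 3 matches t_k.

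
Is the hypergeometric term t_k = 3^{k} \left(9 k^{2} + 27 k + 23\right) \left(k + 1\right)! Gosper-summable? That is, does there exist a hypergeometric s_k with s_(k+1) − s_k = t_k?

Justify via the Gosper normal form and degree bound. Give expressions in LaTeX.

Yes. s_k = 3^{k} \left(3 k + 1\right) \left(k + 1\right)!.

The ratio is 3*(9*k**3 + 63*k**2 + 149*k + 118)/(9*k**2 + 27*k + 23).
Normal form (A,B,C) = (3*k + 6, 1, k**2 + 3*k + 23/9).
Need (3*k + 6)·f(k+1) − (1)·f(k) = k**2 + 3*k + 23/9.
d = 1 from the (1,0,2) case.
Match coefficients ⇒ f(k) = (3*k + 1)/9.
Certificate R = B(k−1)f/C = (3*k + 1)/(9*k**2 + 27*k + 23) gives s_k = 3**k*(3*k + 1)*factorial(k + 1).
Check: Δs_k = 3**k*(9*k**2 + 27*k + 23)*factorial(k + 1). ✓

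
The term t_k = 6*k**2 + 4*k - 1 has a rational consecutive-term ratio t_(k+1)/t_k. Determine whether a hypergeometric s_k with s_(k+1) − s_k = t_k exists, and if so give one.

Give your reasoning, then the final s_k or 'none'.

s_k = k*(2*k**2 - k - 2)

t_(k+1)/t_k = (6*k**2 + 16*k + 9)/(6*k**2 + 4*k - 1).
Factor: A=1; B=1; C=k**2 + 2*k/3 - 1/6.
f must satisfy (1)·f(k+1) − (1)·f(k) = k**2 + 2*k/3 - 1/6.
Degrees (0,0,2) ⇒ d ≤ 3.
A polynomial solution: f(k) = k*(2*k**2 - k - 2)/6.
So s_k = (B(k−1)f/C)·t_k = (k*(2*k**2 - k - 2)/(6*k**2 + 4*k - 1))·t_k = k*(2*k**2 - k - 2).
Δs = 6*k**2 + 4*k - 1, as required.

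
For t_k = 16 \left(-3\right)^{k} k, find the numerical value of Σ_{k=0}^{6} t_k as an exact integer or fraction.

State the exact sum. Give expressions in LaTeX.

Step 1: r(k) = -3 - 3/k.
Take A(k)=-3, B(k)=1, C(k)=k.
Need (-3)·f(k+1) − (1)·f(k) = k.
d = 1 from the (0,0,1) case.
Coefficient equations give f(k) = -(4*k - 3)/16.
So s_k = (B(k−1)f/C)·t_k = (-(4*k - 3)/(16*k))·t_k = (-3)**k*(3 - 4*k).
Verify: 16*(-3)**k*k matches t_k.
Telescoping: Σ = s_(7) − s_(0) = 54675 − (3) = 54672.

Σ = 54672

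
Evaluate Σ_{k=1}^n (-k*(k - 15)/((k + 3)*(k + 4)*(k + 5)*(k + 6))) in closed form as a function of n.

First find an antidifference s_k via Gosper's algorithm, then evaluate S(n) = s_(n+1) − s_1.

Ratio r(k) = (k - 14)*(k + 1)*(k + 3)/(k*(k - 15)*(k + 7)).
Take A(k)=k + 3, B(k)=k + 7, C(k)=k**2 - 15*k.
Solve (k + 3)·f(k+1) − (k + 6)·f(k) = k**2 - 15*k.
d = 3 from the (1,1,2) case.
A polynomial solution: f(k) = -k*(k - 1)*(k + 33)/20.
Then R = B(k−1)f/C = -(k - 1)*(k + 6)*(k + 33)/(20*(k - 15)), so s_k = R(k)·t_k = k*(k**2 + 32*k - 33)/(20*(k + 3)*(k + 4)*(k + 5)).
Check: Δs_k = k*(15 - k)/(k**4 + 18*k**3 + 119*k**2 + 342*k + 360). ✓
s_(n+1) = n*(n**2 + 35*n + 34)/(20*(n**3 + 15*n**2 + 74*n + 120)) and s_(1) = 0, so S(n) = n*(n**2 + 35*n + 34)/(20*(n**3 + 15*n**2 + 74*n + 120)).

S(n) = n*(n**2 + 35*n + 34)/(20*(n**3 + 15*n**2 + 74*n + 120))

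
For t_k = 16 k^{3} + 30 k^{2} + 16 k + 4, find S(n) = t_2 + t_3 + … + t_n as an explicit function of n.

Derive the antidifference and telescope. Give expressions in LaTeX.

Compute t_(k+1)/t_k: get (8*k**3 + 39*k**2 + 62*k + 33)/(8*k**3 + 15*k**2 + 8*k + 2).
A = 1, B = 1, C = k**3 + 15*k**2/8 + k + 1/4.
Set up (1)·f(k+1) − (1)·f(k) − (k**3 + 15*k**2/8 + k + 1/4) = 0.
From deg A=0, deg B=0, deg C=3: d=4.
A polynomial solution: f(k) = k*(4*k**3 + 2*k**2 - 3*k + 1)/16.
R(k) = B(k−1)·f(k)/C(k) = k*(4*k**3 + 2*k**2 - 3*k + 1)/(2*(8*k**3 + 15*k**2 + 8*k + 2)); s_k = R·t_k = k*(4*k**3 + 2*k**2 - 3*k + 1).
s_(k+1) − s_k = 16*k**3 + 30*k**2 + 16*k + 4 = t_k.
Evaluate: s_(n+1) = 4*n**4 + 18*n**3 + 27*n**2 + 17*n + 4; subtract s_(2) = 70 ⇒ S(n) = 4*n**4 + 18*n**3 + 27*n**2 + 17*n - 66.

S(n) = 4 n^{4} + 18 n^{3} + 27 n^{2} + 17 n - 66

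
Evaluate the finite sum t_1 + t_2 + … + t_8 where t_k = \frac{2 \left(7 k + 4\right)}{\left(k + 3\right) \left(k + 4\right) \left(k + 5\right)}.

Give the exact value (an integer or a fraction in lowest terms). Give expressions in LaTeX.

r(k) = (k + 3)*(7*k + 11)/((k + 6)*(7*k + 4)) after simplifying.
Gosper form: A/B · C(k+1)/C(k) with A=k + 3, B=k + 6, C=k + 4/7.
Set up (k + 3)·f(k+1) − (k + 5)·f(k) − (k + 4/7) = 0.
Degrees (1,1,1) ⇒ d ≤ 2.
Coefficient equations give f(k) = k*(25*k + 7)/168.
R(k) = B(k−1)·f(k)/C(k) = k*(k + 5)*(25*k + 7)/(24*(7*k + 4)); s_k = R·t_k = k*(25*k + 7)/(12*(k + 3)*(k + 4)).
Verify: 2*(7*k + 4)/(k**3 + 12*k**2 + 47*k + 60) matches t_k.
Σ_(k=1)^(8) t_k = s_(9) − s_(1) = 29/26 − (2/15) = 383/390.

Σ = 383/390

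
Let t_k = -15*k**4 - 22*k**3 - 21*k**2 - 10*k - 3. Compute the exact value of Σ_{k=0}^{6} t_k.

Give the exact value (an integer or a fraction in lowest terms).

r(k) = (15*k**4 + 82*k**3 + 177*k**2 + 178*k + 71)/(15*k**4 + 22*k**3 + 21*k**2 + 10*k + 3) after simplifying.
Gosper form: A/B · C(k+1)/C(k) with A=1, B=1, C=k**4 + 22*k**3/15 + 7*k**2/5 + 2*k/3 + 1/5.
Set up (1)·f(k+1) − (1)·f(k) − (k**4 + 22*k**3/15 + 7*k**2/5 + 2*k/3 + 1/5) = 0.
From deg A=0, deg B=0, deg C=4: d=5.
Solve for f: f(k) = k*(3*k**4 - 2*k**3 + k**2 + 1)/15 (degree 5 ≤ 5).
R(k) = B(k−1)·f(k)/C(k) = k*(3*k**4 - 2*k**3 + k**2 + 1)/(15*k**4 + 22*k**3 + 21*k**2 + 10*k + 3); s_k = R·t_k = -3*k**5 + 2*k**4 - k**3 - k.
s_(k+1) − s_k = -15*k**4 - 22*k**3 - 21*k**2 - 10*k - 3 = t_k.
Telescoping: Σ = s_(7) − s_(0) = -45969 − (0) = -45969.

Σ = -45969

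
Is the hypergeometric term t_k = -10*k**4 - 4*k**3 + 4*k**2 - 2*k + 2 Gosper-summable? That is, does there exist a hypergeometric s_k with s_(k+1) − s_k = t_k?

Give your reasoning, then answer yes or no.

Step 1: r(k) = (5*k**4 + 22*k**3 + 34*k**2 + 23*k + 5)/(5*k**4 + 2*k**3 - 2*k**2 + k - 1).
Take A(k)=1, B(k)=1, C(k)=k**4 + 2*k**3/5 - 2*k**2/5 + k/5 - 1/5.
Solve (1)·f(k+1) − (1)·f(k) = k**4 + 2*k**3/5 - 2*k**2/5 + k/5 - 1/5.
From deg A=0, deg B=0, deg C=4: d=5.
Coefficient equations give f(k) = k*(k**4 - 2*k**3 + 2*k - 2)/5.
Then R = B(k−1)f/C = k*(k**4 - 2*k**3 + 2*k - 2)/(5*k**4 + 2*k**3 - 2*k**2 + k - 1), so s_k = R(k)·t_k = 2*k*(-k**4 + 2*k**3 - 2*k + 2).
Check: Δs_k = -10*k**4 - 4*k**3 + 4*k**2 - 2*k + 2. ✓

Yes. s_k = 2*k*(-k**4 + 2*k**3 - 2*k + 2).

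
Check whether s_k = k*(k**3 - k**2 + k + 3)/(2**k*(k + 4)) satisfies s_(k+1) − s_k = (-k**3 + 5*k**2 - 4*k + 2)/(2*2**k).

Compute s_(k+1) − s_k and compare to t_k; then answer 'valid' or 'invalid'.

s_(k+1) = (k + 1)*(k + (k + 1)**3 - (k + 1)**2 + 4)/(2*2**k*(k + 5))
s_(k+1) − s_k = (-k**5 - k**4 + 24*k**3 + 6*k**2 - 2*k + 16)/(2*2**k*(k**2 + 9*k + 20))
(s_(k+1) − s_k) − t_k = 3*2**(-k - 1)*(k**4 + k**3 - 20*k**2 + 20*k - 8)/(k**2 + 9*k + 20)

Invalid: residual 3*2**(-k - 1)*(k**4 + k**3 - 20*k**2 + 20*k - 8)/(k**2 + 9*k + 20) ≠ 0.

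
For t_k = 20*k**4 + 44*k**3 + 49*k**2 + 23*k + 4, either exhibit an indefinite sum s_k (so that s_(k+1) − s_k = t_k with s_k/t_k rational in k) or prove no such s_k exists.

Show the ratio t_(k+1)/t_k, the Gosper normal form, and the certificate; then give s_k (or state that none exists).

s_k = k**2*(4*k**3 + k**2 + k - 2)

Ratio r(k) = (20*k**4 + 124*k**3 + 301*k**2 + 333*k + 140)/(20*k**4 + 44*k**3 + 49*k**2 + 23*k + 4).
Gosper form: A/B · C(k+1)/C(k) with A=1, B=1, C=k**4 + 11*k**3/5 + 49*k**2/20 + 23*k/20 + 1/5.
Key eq: (1)·f(k+1) = (1)·f(k) + (k**4 + 11*k**3/5 + 49*k**2/20 + 23*k/20 + 1/5).
Degrees (0,0,4) ⇒ d ≤ 5.
Coefficient equations give f(k) = k**2*(4*k**3 + k**2 + k - 2)/20.
R(k) = B(k−1)·f(k)/C(k) = k**2*(4*k**3 + k**2 + k - 2)/(20*k**4 + 44*k**3 + 49*k**2 + 23*k + 4); s_k = R·t_k = k**2*(4*k**3 + k**2 + k - 2).
Verify: 20*k**4 + 44*k**3 + 49*k**2 + 23*k + 4 matches t_k.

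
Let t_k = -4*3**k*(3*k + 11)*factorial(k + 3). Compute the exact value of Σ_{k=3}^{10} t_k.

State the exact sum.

Σ = -61773491004747840

t_(k+1)/t_k = 3*(k + 4)*(3*k + 14)/(3*k + 11).
Factor: A=3*k + 12; B=1; C=k + 11/3.
Need (3*k + 12)·f(k+1) − (1)·f(k) = k + 11/3.
Degrees (1,0,1) ⇒ d ≤ 0.
Solving with deg f ≤ 0: f(k) = 1/3.
R(k) = B(k−1)·f(k)/C(k) = 1/(3*k + 11); s_k = R·t_k = -4*3**k*factorial(k + 3).
Verify: -4*3**k*(3*k + 11)*factorial(k + 3) matches t_k.
Evaluate s at k=11 and k=3: -61773491004825600 and -77760; difference -61773491004747840.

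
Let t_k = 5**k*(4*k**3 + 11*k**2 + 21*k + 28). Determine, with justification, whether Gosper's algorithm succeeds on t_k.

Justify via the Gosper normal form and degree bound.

Yes. s_k = 5**k*(k**3 - k**2 + 4*k + 2).

Ratio r(k) = 5*(4*k**3 + 23*k**2 + 55*k + 64)/(4*k**3 + 11*k**2 + 21*k + 28).
Take A(k)=5, B(k)=1, C(k)=k**3 + 11*k**2/4 + 21*k/4 + 7.
f must satisfy (5)·f(k+1) − (1)·f(k) = k**3 + 11*k**2/4 + 21*k/4 + 7.
d = 3 from the (0,0,3) case.
Solving with deg f ≤ 3: f(k) = (k**3 - k**2 + 4*k + 2)/4.
Then R = B(k−1)f/C = (k**3 - k**2 + 4*k + 2)/(4*k**3 + 11*k**2 + 21*k + 28), so s_k = R(k)·t_k = 5**k*(k**3 - k**2 + 4*k + 2).
Verify: 5**k*(4*k**3 + 11*k**2 + 21*k + 28) matches t_k.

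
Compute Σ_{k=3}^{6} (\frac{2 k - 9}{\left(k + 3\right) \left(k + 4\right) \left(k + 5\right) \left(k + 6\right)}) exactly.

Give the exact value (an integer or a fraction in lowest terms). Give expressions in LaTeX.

Σ = -1/1232

Compute t_(k+1)/t_k: get (k + 3)*(2*k - 7)/((k + 7)*(2*k - 9)).
So A=k + 3 and B=k + 7, with C=k - 9/2.
Key eq: (k + 3)·f(k+1) = (k + 6)·f(k) + (k - 9/2).
From deg A=1, deg B=1, deg C=1: d=3.
Solving with deg f ≤ 3: f(k) = -k*(k**2 + 12*k + 77)/60.
Get s_k = R·t_k = k*(-k**2 - 12*k - 77)/(30*(k + 3)*(k + 4)*(k + 5)) with R(k) = B(k−1)f(k)/C(k) = -k*(k + 6)*(k**2 + 12*k + 77)/(30*(2*k - 9)).
s_(k+1) − s_k = (2*k - 9)/(k**4 + 18*k**3 + 119*k**2 + 342*k + 360) = t_k.
Telescoping: Σ = s_(7) − s_(3) = -49/1320 − (-61/1680) = -1/1232.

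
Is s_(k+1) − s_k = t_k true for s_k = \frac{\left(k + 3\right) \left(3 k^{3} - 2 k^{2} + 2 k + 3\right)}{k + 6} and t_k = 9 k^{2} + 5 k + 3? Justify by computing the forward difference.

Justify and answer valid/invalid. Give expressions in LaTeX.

Invalid: residual \frac{3 \left(- 6 k^{3} - 61 k^{2} - 31 k - 15\right)}{k^{2} + 13 k + 42} ≠ 0.

s_(k+1) = (3*k**4 + 19*k**3 + 35*k**2 + 34*k + 24)/(k + 7)
s_(k+1) − s_k = (9*k**4 + 104*k**3 + 263*k**2 + 156*k + 81)/(k**2 + 13*k + 42)
(s_(k+1) − s_k) − t_k = 3*(-6*k**3 - 61*k**2 - 31*k - 15)/(k**2 + 13*k + 42)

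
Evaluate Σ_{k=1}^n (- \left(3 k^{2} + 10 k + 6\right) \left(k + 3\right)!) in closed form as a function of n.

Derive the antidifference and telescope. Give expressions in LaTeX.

Step 1: r(k) = (k + 4)*(10*k + 3*(k + 1)**2 + 16)/(3*k**2 + 10*k + 6).
Take A(k)=k + 4, B(k)=1, C(k)=k**2 + 10*k/3 + 2.
Set up (k + 4)·f(k+1) − (1)·f(k) − (k**2 + 10*k/3 + 2) = 0.
Degrees (1,0,2) ⇒ d ≤ 1.
A polynomial solution: f(k) = (3*k - 2)/3.
R(k) = B(k−1)·f(k)/C(k) = (3*k - 2)/(3*k**2 + 10*k + 6); s_k = R·t_k = -(3*k - 2)*factorial(k + 3).
Δs = -(3*k**2 + 10*k + 6)*factorial(k + 3), as required.
s_(n+1) = -(3*n + 1)*factorial(n + 4) and s_(1) = -24, so S(n) = -3*n*factorial(n + 4) - factorial(n + 4) + 24.

S(n) = - 3 n \left(n + 4\right)! - \left(n + 4\right)! + 24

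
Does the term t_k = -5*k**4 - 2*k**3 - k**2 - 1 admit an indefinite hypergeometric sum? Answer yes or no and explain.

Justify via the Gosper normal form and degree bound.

r(k) = (5*(k + 1)**4 + 2*(k + 1)**3 + (k + 1)**2 + 1)/(5*k**4 + 2*k**3 + k**2 + 1) after simplifying.
Factor: A=1; B=1; C=k**4 + 2*k**3/5 + k**2/5 + 1/5.
Set up (1)·f(k+1) − (1)·f(k) − (k**4 + 2*k**3/5 + k**2/5 + 1/5) = 0.
From deg A=0, deg B=0, deg C=4: d=5.
Solving with deg f ≤ 5: f(k) = k*(k**4 - 2*k**3 + k**2 + 1)/5.
R(k) = B(k−1)·f(k)/C(k) = k*(k**4 - 2*k**3 + k**2 + 1)/(5*k**4 + 2*k**3 + k**2 + 1); s_k = R·t_k = -k**5 + 2*k**4 - k**3 - k.
Verify: -5*k**4 - 2*k**3 - k**2 - 1 matches t_k.

Yes. s_k = -k**5 + 2*k**4 - k**3 - k.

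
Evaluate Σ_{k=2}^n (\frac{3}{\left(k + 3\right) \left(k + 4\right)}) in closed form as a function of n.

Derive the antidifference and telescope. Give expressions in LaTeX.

Ratio r(k) = (k + 3)/(k + 5).
So A=k + 3 and B=k + 5, with C=1.
Set up (k + 3)·f(k+1) − (k + 4)·f(k) − (1) = 0.
From deg A=1, deg B=1, deg C=0: d=1.
A polynomial solution: f(k) = k/3.
R(k) = B(k−1)·f(k)/C(k) = k*(k + 4)/3; s_k = R·t_k = k/(k + 3).
Check: Δs_k = 3/(k**2 + 7*k + 12). ✓
Telescope: S(n) = s_(n+1) − s_(2) = (n + 1)/(n + 4) − (2/5) = 3*(n - 1)/(5*(n + 4)).

S(n) = \frac{3 \left(n - 1\right)}{5 \left(n + 4\right)}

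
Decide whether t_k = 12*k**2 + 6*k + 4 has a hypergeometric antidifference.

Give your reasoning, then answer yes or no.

Ratio r(k) = (6*k**2 + 15*k + 11)/(6*k**2 + 3*k + 2).
A = 1, B = 1, C = k**2 + k/2 + 1/3.
f must satisfy (1)·f(k+1) − (1)·f(k) = k**2 + k/2 + 1/3.
d = 3 from the (0,0,2) case.
Solve for f: f(k) = k*(4*k**2 - 3*k + 3)/12 (degree 3 ≤ 3).
Then R = B(k−1)f/C = k*(4*k**2 - 3*k + 3)/(2*(6*k**2 + 3*k + 2)), so s_k = R(k)·t_k = k*(4*k**2 - 3*k + 3).
Verify: 12*k**2 + 6*k + 4 matches t_k.

Yes. s_k = k*(4*k**2 - 3*k + 3).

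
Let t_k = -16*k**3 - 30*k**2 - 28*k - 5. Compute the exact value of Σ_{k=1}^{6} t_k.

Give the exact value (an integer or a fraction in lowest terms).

Compute t_(k+1)/t_k: get (16*k**3 + 78*k**2 + 136*k + 79)/(16*k**3 + 30*k**2 + 28*k + 5).
Normal form (A,B,C) = (1, 1, k**3 + 15*k**2/8 + 7*k/4 + 5/16).
Set up (1)·f(k+1) − (1)·f(k) − (k**3 + 15*k**2/8 + 7*k/4 + 5/16) = 0.
d = 4 from the (0,0,3) case.
Solve for f: f(k) = k*(4*k**3 + 2*k**2 + 3*k - 4)/16 (degree 4 ≤ 4).
Certificate R = B(k−1)f/C = k*(4*k**3 + 2*k**2 + 3*k - 4)/(16*k**3 + 30*k**2 + 28*k + 5) gives s_k = k*(-4*k**3 - 2*k**2 - 3*k + 4).
Δs = -16*k**3 - 30*k**2 - 28*k - 5, as required.
Telescoping: Σ = s_(7) − s_(1) = -10409 − (-5) = -10404.

Σ = -10404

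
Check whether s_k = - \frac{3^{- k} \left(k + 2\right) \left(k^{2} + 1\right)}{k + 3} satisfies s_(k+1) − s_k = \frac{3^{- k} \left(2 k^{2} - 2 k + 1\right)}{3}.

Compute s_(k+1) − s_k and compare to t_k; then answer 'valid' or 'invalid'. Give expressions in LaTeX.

Invalid: residual \frac{3^{- k} \left(- 2 k^{3} - 7 k^{2} + 5 k - 6\right)}{3 \left(k^{2} + 7 k + 12\right)} ≠ 0.

s_(k+1) = -(k + 3)*((k + 1)**2 + 1)/(3*3**k*(k + 4))
s_(k+1) − s_k = 2*(k**4 + 5*k**3 + 2*k**2 - 6*k + 3)/(3*3**k*(k**2 + 7*k + 12))
(s_(k+1) − s_k) − t_k = (-2*k**3 - 7*k**2 + 5*k - 6)/(3*3**k*(k**2 + 7*k + 12))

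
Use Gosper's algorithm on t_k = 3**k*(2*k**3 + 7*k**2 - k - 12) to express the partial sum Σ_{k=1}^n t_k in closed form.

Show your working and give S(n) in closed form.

t_(k+1)/t_k = 3*(2*k**3 + 13*k**2 + 19*k - 4)/(2*k**3 + 7*k**2 - k - 12).
A = 3, B = 1, C = k**3 + 7*k**2/2 - k/2 - 6.
f must satisfy (3)·f(k+1) − (1)·f(k) = k**3 + 7*k**2/2 - k/2 - 6.
Bound: deg f ≤ 3.
Solving with deg f ≤ 3: f(k) = (k**3 - k**2 - 2*k - 3)/2.
So s_k = (B(k−1)f/C)·t_k = ((k**3 - k**2 - 2*k - 3)/((k + 3)*(2*k**2 + k - 4)))·t_k = 3**k*(k**3 - k**2 - 2*k - 3).
Verify: 3**k*(2*k**3 + 7*k**2 - k - 12) matches t_k.
Σ_(k=1)^n t_k = s_(n+1) − s_(1) = (3**(n + 1)*(n**3 + 2*n**2 - n - 5)) − (-15), i.e. 3*3**n*n**3 + 6*3**n*n**2 - 3*3**n*n - 15*3**n + 15.

S(n) = 3*3**n*n**3 + 6*3**n*n**2 - 3*3**n*n - 15*3**n + 15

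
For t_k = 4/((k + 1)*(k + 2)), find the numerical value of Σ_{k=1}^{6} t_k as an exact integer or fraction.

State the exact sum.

The ratio is (k + 1)/(k + 3).
Gosper form: A/B · C(k+1)/C(k) with A=k + 1, B=k + 3, C=1.
Need (k + 1)·f(k+1) − (k + 2)·f(k) = 1.
Bound: deg f ≤ 1.
Coefficient equations give f(k) = k.
Then R = B(k−1)f/C = k*(k + 2), so s_k = R(k)·t_k = 4*k/(k + 1).
Check: Δs_k = 4/(k**2 + 3*k + 2). ✓
Telescoping: Σ = s_(7) − s_(1) = 7/2 − (2) = 3/2.

Σ = 3/2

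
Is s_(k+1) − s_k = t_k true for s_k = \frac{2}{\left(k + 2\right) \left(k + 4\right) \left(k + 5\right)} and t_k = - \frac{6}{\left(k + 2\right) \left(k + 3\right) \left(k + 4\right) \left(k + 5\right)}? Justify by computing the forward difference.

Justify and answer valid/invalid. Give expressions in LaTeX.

s_(k+1) = 2/((k + 3)*(k + 5)*(k + 6))
s_(k+1) − s_k = 2*(-3*k - 10)/(k**5 + 20*k**4 + 155*k**3 + 580*k**2 + 1044*k + 720)
(s_(k+1) − s_k) − t_k = 16/(k**5 + 20*k**4 + 155*k**3 + 580*k**2 + 1044*k + 720)

Invalid: residual \frac{16}{k^{5} + 20 k^{4} + 155 k^{3} + 580 k^{2} + 1044 k + 720} ≠ 0.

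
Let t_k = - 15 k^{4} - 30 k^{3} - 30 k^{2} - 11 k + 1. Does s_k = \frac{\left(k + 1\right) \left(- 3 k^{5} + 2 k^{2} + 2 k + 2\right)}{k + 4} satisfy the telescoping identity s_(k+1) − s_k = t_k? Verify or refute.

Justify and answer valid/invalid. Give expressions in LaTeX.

Invalid: residual \frac{3 \left(12 k^{5} + 90 k^{4} + 150 k^{3} + 133 k^{2} + 45 k - 2\right)}{k^{2} + 9 k + 20} ≠ 0.

s_(k+1) = (k + 2)*(2*k - 3*(k + 1)**5 + 2*(k + 1)**2 + 4)/(k + 5)
s_(k+1) − s_k = (-15*k**6 - 129*k**5 - 330*k**4 - 431*k**3 - 299*k**2 - 76*k + 14)/(k**2 + 9*k + 20)
(s_(k+1) − s_k) − t_k = 3*(12*k**5 + 90*k**4 + 150*k**3 + 133*k**2 + 45*k - 2)/(k**2 + 9*k + 20)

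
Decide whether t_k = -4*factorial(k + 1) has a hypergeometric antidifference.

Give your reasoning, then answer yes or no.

No — t_k has no hypergeometric antidifference.

t_(k+1)/t_k = k + 2.
Take A(k)=k + 2, B(k)=1, C(k)=1.
Key eq: (k + 2)·f(k+1) = (1)·f(k) + (1).
d = -1 from the (1,0,0) case.
Bound -1 < 0, so the key equation has no polynomial solution.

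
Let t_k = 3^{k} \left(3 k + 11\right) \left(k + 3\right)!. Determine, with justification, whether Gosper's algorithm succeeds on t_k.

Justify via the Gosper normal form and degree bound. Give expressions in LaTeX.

Yes. s_k = 3^{k} \left(k + 3\right)!.

The ratio is 3*(k + 4)*(3*k + 14)/(3*k + 11).
Take A(k)=3*k + 12, B(k)=1, C(k)=k + 11/3.
Set up (3*k + 12)·f(k+1) − (1)·f(k) − (k + 11/3) = 0.
Degrees (1,0,1) ⇒ d ≤ 0.
Match coefficients ⇒ f(k) = 1/3.
R(k) = B(k−1)·f(k)/C(k) = 1/(3*k + 11); s_k = R·t_k = 3**k*factorial(k + 3).
Verify: 3**k*(3*k + 11)*factorial(k + 3) matches t_k.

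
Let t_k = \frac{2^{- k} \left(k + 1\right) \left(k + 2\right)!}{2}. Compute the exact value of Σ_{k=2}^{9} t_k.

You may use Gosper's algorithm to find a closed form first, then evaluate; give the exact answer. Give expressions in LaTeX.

Ratio r(k) = (k + 2)*(k + 3)/(2*(k + 1)).
Factor: A=k/2 + 3/2; B=1; C=k + 1.
f must satisfy (k/2 + 3/2)·f(k+1) − (1)·f(k) = k + 1.
d = 0 from the (1,0,1) case.
Solving with deg f ≤ 0: f(k) = 2.
Certificate R = B(k−1)f/C = 2/(k + 1) gives s_k = factorial(k + 2)/2**k.
s_(k+1) − s_k = (k + 1)*factorial(k + 2)/(2*2**k) = t_k.
Σ_(k=2)^(9) t_k = s_(10) − s_(2) = 467775 − (6) = 467769.

Σ = 467769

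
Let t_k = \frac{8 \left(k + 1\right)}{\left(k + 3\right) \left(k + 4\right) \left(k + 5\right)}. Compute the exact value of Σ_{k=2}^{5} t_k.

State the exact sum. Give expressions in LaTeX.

t_(k+1)/t_k = (k + 2)*(k + 3)/((k + 1)*(k + 6)).
Factor: A=k + 3; B=k + 6; C=k + 1.
f must satisfy (k + 3)·f(k+1) − (k + 5)·f(k) = k + 1.
Bound: deg f ≤ 2.
Solving with deg f ≤ 2: f(k) = k*(k + 1)/6.
Then R = B(k−1)f/C = k*(k + 5)/6, so s_k = R(k)·t_k = 4*k*(k + 1)/(3*(k + 3)*(k + 4)).
Check: Δs_k = 8*(k + 1)/(k**3 + 12*k**2 + 47*k + 60). ✓
Σ_(k=2)^(5) t_k = s_(6) − s_(2) = 28/45 − (4/15) = 16/45.

Σ = 16/45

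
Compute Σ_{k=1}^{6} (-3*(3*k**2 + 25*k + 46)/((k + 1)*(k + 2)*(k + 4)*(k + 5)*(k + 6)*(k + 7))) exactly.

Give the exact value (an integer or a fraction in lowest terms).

r(k) = (k + 1)*(k + 4)*(25*k + 3*(k + 1)**2 + 71)/((k + 3)*(k + 8)*(3*k**2 + 25*k + 46)) after simplifying.
Normal form (A,B,C) = (k + 1, k + 8, k**3 + 34*k**2/3 + 121*k/3 + 46).
Key eq: (k + 1)·f(k+1) = (k + 7)·f(k) + (k**3 + 34*k**2/3 + 121*k/3 + 46).
deg f ≤ 6 (via 1,1,3).
Match coefficients ⇒ f(k) = k*(k + 2)*(k + 3)*(k + 5)*(k**2 + 11*k + 34)/72.
Then R = B(k−1)f/C = k*(k + 2)*(k + 5)*(k + 7)*(k**2 + 11*k + 34)/(24*(3*k**2 + 25*k + 46)), so s_k = R(k)·t_k = k*(-k**2 - 11*k - 34)/(8*(k**3 + 11*k**2 + 34*k + 24)).
Verify: 3*(-3*k**2 - 25*k - 46)/(k**6 + 25*k**5 + 247*k**4 + 1219*k**3 + 3112*k**2 + 3796*k + 1680) matches t_k.
Sum = s_(7) − s_(1); s_(7) = -35/286, s_(1) = -23/280 ⇒ -1611/40040.

Σ = -1611/40040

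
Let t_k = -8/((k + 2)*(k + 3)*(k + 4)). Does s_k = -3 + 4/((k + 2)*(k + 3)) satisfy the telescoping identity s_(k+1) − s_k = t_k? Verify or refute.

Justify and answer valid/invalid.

Valid: the claim telescopes to t_k.

s_(k+1) = -3 + 4/((k + 3)*(k + 4))
s_(k+1) − s_k = -8/(k**3 + 9*k**2 + 26*k + 24)
(s_(k+1) − s_k) − t_k = 0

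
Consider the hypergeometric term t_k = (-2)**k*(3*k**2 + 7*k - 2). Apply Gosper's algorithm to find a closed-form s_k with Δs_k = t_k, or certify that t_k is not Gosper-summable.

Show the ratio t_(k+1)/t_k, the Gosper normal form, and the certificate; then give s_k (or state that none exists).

Ratio r(k) = 2*(-3*k**2 - 13*k - 8)/(3*k**2 + 7*k - 2).
Normal form (A,B,C) = (-2, 1, k**2 + 7*k/3 - 2/3).
Set up (-2)·f(k+1) − (1)·f(k) − (k**2 + 7*k/3 - 2/3) = 0.
d = 2 from the (0,0,2) case.
Solve for f: f(k) = -(k - 1)*(k + 2)/3 (degree 2 ≤ 2).
Then R = B(k−1)f/C = -(k - 1)*(k + 2)/(3*k**2 + 7*k - 2), so s_k = R(k)·t_k = (-2)**k*(-k**2 - k + 2).
Verify: (-2)**k*(3*k**2 + 7*k - 2) matches t_k.

s_k = (-2)**k*(-k**2 - k + 2)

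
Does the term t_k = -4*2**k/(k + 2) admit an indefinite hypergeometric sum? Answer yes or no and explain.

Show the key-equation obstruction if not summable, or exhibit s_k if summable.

The ratio is 2*(k + 2)/(k + 3).
Normal form (A,B,C) = (2*k + 4, k + 3, 1).
Set up (2*k + 4)·f(k+1) − (k + 2)·f(k) − (1) = 0.
Bound: deg f ≤ -1.
Negative degree bound (-1): no f exists, t_k not Gosper-summable.

No; the degree bound rules out any f.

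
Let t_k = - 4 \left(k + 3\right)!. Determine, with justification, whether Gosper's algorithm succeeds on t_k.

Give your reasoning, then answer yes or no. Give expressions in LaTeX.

No. Not Gosper-summable.

Step 1: r(k) = k + 4.
Take A(k)=k + 4, B(k)=1, C(k)=1.
f must satisfy (k + 4)·f(k+1) − (1)·f(k) = 1.
From deg A=1, deg B=0, deg C=0: d=-1.
Bound -1 < 0, so the key equation has no polynomial solution.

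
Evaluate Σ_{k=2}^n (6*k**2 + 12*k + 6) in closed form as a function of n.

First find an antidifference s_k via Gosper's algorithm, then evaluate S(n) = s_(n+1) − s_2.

S(n) = 2*n**3 + 9*n**2 + 13*n - 24

The ratio is (k**2 + 4*k + 4)/(k**2 + 2*k + 1).
Factor: A=1; B=1; C=k**2 + 2*k + 1.
Set up (1)·f(k+1) − (1)·f(k) − (k**2 + 2*k + 1) = 0.
From deg A=0, deg B=0, deg C=2: d=3.
Solve for f: f(k) = k*(k + 1)*(2*k + 1)/6 (degree 3 ≤ 3).
Get s_k = R·t_k = k*(2*k**2 + 3*k + 1) with R(k) = B(k−1)f(k)/C(k) = k*(2*k + 1)/(6*(k + 1)).
s_(k+1) − s_k = 6*k**2 + 12*k + 6 = t_k.
Evaluate: s_(n+1) = 2*n**3 + 9*n**2 + 13*n + 6; subtract s_(2) = 30 ⇒ S(n) = 2*n**3 + 9*n**2 + 13*n - 24.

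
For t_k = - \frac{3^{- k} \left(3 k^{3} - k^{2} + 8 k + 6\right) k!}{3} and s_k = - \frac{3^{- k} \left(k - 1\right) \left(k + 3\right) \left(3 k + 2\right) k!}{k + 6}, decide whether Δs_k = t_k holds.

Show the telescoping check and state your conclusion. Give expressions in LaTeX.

Invalid: residual \frac{3^{- k} \left(3 k^{4} + 17 k^{3} - 7 k^{2} + 57 k + 42\right) k!}{\left(k + 6\right) \left(k + 7\right)} ≠ 0.

s_(k+1) = -k*(k + 4)*(3*k + 5)*factorial(k + 1)/(3*3**k*(k + 7))
s_(k+1) − s_k = -(3*k**5 + 29*k**4 + 70*k**3 + 89*k**2 + 243*k + 126)*factorial(k)/(3*3**k*(k + 6)*(k + 7))
(s_(k+1) − s_k) − t_k = (3*k**4 + 17*k**3 - 7*k**2 + 57*k + 42)*factorial(k)/(3**k*(k + 6)*(k + 7))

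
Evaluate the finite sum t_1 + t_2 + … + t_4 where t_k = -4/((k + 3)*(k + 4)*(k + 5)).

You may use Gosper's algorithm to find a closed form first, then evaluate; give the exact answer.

Compute t_(k+1)/t_k: get (k + 3)/(k + 6).
Take A(k)=k + 3, B(k)=k + 6, C(k)=1.
Need (k + 3)·f(k+1) − (k + 5)·f(k) = 1.
From deg A=1, deg B=1, deg C=0: d=2.
A polynomial solution: f(k) = k*(k + 7)/24.
Certificate R = B(k−1)f/C = k*(k + 5)*(k + 7)/24 gives s_k = k*(-k - 7)/(6*(k + 3)*(k + 4)).
Check: Δs_k = -4/(k**3 + 12*k**2 + 47*k + 60). ✓
Σ_(k=1)^(4) t_k = s_(5) − s_(1) = -5/36 − (-1/15) = -13/180.

Σ = -13/180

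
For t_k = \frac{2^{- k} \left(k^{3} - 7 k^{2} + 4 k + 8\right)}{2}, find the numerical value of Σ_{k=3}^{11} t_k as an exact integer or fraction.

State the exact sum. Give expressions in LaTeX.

Σ = -655/512

Ratio r(k) = (k**3 - 4*k**2 - 7*k + 6)/(2*(k**3 - 7*k**2 + 4*k + 8)).
A = 1/2, B = 1, C = k**3 - 7*k**2 + 4*k + 8.
Solve (1/2)·f(k+1) − (1)·f(k) = k**3 - 7*k**2 + 4*k + 8.
d = 3 from the (0,0,3) case.
A polynomial solution: f(k) = -2*(k - 4)*(k - 1)*(k + 1).
Certificate R = B(k−1)f/C = -2*(k - 4)*(k - 1)*(k + 1)/(k**3 - 7*k**2 + 4*k + 8) gives s_k = (-k**3 + 4*k**2 + k - 4)/2**k.
Check: Δs_k = (k**3 - 7*k**2 + 4*k + 8)/(2*2**k). ✓
Evaluate s at k=12 and k=3: -143/512 and 1; difference -655/512.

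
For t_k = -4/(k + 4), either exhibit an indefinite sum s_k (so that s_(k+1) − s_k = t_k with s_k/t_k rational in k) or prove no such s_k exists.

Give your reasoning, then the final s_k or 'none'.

none — t_k is not Gosper-summable

r(k) = (k + 4)/(k + 5) after simplifying.
Factor: A=k + 4; B=k + 5; C=1.
Key eq: (k + 4)·f(k+1) = (k + 4)·f(k) + (1).
deg f ≤ 0 (via 1,1,0).
Generic f = c0 gives residual -1; -1 = 0 cannot hold, so t_k is not Gosper-summable.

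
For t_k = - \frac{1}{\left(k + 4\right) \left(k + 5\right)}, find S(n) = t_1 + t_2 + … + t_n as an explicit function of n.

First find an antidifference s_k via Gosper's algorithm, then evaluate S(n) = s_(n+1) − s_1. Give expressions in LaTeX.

Step 1: r(k) = (k + 4)/(k + 6).
Gosper form: A/B · C(k+1)/C(k) with A=k + 4, B=k + 6, C=1.
Need (k + 4)·f(k+1) − (k + 5)·f(k) = 1.
Bound: deg f ≤ 1.
Coefficient equations give f(k) = k/4.
R(k) = B(k−1)·f(k)/C(k) = k*(k + 5)/4; s_k = R·t_k = -k/(4*k + 16).
s_(k+1) − s_k = -1/(k**2 + 9*k + 20) = t_k.
Σ_(k=1)^n t_k = s_(n+1) − s_(1) = ((-n - 1)/(4*(n + 5))) − (-1/20), i.e. -n/(5*n + 25).

S(n) = - \frac{n}{5 n + 25}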